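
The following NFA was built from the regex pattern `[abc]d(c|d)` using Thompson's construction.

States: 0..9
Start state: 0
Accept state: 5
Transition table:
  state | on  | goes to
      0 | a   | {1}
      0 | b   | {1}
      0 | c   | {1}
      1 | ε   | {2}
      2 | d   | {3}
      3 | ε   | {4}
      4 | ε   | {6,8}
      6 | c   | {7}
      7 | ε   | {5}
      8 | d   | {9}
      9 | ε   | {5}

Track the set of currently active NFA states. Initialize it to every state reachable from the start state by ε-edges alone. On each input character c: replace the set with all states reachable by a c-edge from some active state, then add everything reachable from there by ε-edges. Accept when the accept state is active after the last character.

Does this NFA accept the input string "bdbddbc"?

S₀ = ε-closure({0}) = {0}
'b' @ 1: {1,2}
'd' @ 2: {3,4,6,8}
'b' @ 3: {}  — dead — no transitions
rest 'ddbc' ignored (set empty)
after full input: {}  (accept=5 not in)

Answer: REJECT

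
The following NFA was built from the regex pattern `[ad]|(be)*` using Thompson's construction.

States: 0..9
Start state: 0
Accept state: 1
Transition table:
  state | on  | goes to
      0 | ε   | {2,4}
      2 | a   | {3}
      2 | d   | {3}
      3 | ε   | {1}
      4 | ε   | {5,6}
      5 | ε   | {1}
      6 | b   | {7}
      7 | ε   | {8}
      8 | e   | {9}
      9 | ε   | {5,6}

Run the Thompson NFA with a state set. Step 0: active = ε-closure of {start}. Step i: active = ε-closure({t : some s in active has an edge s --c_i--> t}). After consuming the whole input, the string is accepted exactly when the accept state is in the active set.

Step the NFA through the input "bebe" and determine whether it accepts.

S₀ = ε-closure({0}) = {0,1,2,4,5,6}
'b' @ 1: {7,8}
'e' @ 2: {1,5,6,9}  ✓accept
'b' @ 3: {7,8}
'e' @ 4: {1,5,6,9}  ✓accept
final: {1,5,6,9}; accept 1 in set

Answer: ACCEPT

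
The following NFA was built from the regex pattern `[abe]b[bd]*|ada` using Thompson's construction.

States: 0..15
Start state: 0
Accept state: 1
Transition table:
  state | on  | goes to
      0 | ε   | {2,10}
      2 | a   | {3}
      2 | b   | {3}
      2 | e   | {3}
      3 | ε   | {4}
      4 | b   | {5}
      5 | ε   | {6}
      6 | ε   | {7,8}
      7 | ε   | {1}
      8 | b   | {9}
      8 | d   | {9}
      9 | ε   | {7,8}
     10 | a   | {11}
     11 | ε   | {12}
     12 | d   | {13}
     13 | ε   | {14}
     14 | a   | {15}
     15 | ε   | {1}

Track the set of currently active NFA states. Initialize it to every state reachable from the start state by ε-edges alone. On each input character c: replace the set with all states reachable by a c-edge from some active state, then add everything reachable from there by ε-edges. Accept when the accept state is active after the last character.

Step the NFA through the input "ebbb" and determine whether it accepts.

Answer: ACCEPT

Derivation:
S₀ = ε-closure({0}) = {0,2,10}
'e' @ 1: {3,4}
'b' @ 2: {1,5,6,7,8}  (accept∈set)
'b' @ 3: {1,7,8,9}  (accept∈set)
'b' @ 4: {1,7,8,9}  (accept∈set)
final: {1,7,8,9}; accept 1 in set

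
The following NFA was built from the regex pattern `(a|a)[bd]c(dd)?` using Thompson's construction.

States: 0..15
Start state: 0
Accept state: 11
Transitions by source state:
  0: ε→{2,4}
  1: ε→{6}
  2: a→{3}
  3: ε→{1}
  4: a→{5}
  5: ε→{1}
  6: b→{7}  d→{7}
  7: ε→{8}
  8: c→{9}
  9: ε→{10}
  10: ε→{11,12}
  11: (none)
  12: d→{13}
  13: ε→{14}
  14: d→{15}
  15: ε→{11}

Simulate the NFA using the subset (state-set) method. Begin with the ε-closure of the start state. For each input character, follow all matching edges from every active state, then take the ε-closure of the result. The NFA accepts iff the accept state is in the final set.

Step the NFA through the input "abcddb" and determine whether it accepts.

S₀ = ε-closure({0}) = {0,2,4}
'a' @ 1: {1,3,5,6}
'b' @ 2: {7,8}
'c' @ 3: {9,10,11,12}  [accepting]
'd' @ 4: {13,14}
'd' @ 5: {11,15}  [accepting]
'b' @ 6: {}  — no active states
end set {} — state 11 not in

Answer: REJECT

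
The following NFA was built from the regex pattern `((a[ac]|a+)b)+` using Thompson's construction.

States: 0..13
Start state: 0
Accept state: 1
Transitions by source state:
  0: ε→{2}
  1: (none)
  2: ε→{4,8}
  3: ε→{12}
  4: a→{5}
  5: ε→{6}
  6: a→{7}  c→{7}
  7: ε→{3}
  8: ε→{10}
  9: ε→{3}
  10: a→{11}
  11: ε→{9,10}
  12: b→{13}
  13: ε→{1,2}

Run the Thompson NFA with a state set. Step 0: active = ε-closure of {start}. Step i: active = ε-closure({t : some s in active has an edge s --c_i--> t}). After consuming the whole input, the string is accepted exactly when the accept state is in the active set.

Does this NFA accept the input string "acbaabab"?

initial (ε-close {0}): {0,2,4,8,10}
'a' @ 1: {3,5,6,9,10,11,12}
'c' @ 2: {3,7,12}
'b' @ 3: {1,2,4,8,10,13}  [accepting]
'a' @ 4: {3,5,6,9,10,11,12}
'a' @ 5: {3,7,9,10,11,12}
'b' @ 6: {1,2,4,8,10,13}  [accepting]
'a' @ 7: {3,5,6,9,10,11,12}
'b' @ 8: {1,2,4,8,10,13}  [accepting]
after full input: {1,2,4,8,10,13}  (accept=1 in)

Answer: ACCEPT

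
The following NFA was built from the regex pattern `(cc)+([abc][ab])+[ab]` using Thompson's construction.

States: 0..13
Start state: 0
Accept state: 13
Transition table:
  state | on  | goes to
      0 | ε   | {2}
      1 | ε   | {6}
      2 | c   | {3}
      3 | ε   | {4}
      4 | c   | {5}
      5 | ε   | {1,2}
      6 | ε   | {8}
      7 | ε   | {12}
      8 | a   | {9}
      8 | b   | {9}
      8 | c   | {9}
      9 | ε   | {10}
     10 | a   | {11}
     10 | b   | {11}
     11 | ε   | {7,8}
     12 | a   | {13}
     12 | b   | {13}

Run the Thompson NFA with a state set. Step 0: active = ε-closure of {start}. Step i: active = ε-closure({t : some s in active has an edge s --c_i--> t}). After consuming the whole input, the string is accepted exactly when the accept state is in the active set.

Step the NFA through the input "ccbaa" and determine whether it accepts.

start: ε-closure({0}) = {0,2}
'c' @ 1: {3,4}
'c' @ 2: {1,2,5,6,8}
'b' @ 3: {9,10}
'a' @ 4: {7,8,11,12}
'a' @ 5: {9,10,13}  [accepting]
end set {9,10,13} — state 13 in

Answer: ACCEPT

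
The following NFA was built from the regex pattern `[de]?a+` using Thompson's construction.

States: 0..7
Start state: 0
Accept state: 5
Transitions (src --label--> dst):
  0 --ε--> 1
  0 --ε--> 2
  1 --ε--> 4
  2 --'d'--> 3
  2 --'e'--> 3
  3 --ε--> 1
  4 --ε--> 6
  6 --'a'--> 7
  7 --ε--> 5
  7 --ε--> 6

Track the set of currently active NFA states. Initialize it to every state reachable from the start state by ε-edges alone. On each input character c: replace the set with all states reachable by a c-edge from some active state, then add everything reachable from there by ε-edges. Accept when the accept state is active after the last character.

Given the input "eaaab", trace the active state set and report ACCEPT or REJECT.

Answer: REJECT

Steps:
initial (ε-close {0}): {0,1,2,4,6}
'e' @ 1: {1,3,4,6}
'a' @ 2: {5,6,7}  [accepting]
'a' @ 3: {5,6,7}  [accepting]
'a' @ 4: {5,6,7}  [accepting]
'b' @ 5: {}  — dead — no transitions
after full input: {}  (accept=5 not in)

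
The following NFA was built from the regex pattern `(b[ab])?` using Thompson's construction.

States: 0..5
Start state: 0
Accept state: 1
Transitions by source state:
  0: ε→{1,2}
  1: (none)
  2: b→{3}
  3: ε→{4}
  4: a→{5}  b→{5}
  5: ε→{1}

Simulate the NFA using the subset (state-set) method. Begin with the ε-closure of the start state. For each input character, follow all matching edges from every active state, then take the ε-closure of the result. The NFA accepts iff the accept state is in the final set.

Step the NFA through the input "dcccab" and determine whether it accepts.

Answer: REJECT

Steps:
start: ε-closure({0}) = {0,1,2}
'd' @ 1: {}  — state set empty
rest 'cccab' ignored (set empty)
after full input: {}  (accept=1 not in)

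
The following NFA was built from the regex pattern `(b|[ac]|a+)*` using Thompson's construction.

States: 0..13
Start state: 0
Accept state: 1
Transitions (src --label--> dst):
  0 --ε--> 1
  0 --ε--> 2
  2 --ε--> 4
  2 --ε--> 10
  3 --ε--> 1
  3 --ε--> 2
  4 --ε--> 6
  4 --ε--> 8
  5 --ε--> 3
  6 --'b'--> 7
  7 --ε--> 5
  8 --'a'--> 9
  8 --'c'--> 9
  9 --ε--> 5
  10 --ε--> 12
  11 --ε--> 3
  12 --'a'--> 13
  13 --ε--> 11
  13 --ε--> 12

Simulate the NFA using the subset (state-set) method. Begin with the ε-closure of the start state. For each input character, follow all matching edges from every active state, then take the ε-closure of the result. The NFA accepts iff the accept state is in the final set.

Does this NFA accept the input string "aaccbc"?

Answer: ACCEPT

Trace:
S₀ = ε-closure({0}) = {0,1,2,4,6,8,10,12}
'a' @ 1: {1,2,3,4,5,6,8,9,10,11,12,13}  [accepting]
'a' @ 2: {1,2,3,4,5,6,8,9,10,11,12,13}  [accepting]
'c' @ 3: {1,2,3,4,5,6,8,9,10,12}  [accepting]
'c' @ 4: {1,2,3,4,5,6,8,9,10,12}  [accepting]
'b' @ 5: {1,2,3,4,5,6,7,8,10,12}  [accepting]
'c' @ 6: {1,2,3,4,5,6,8,9,10,12}  [accepting]
end set {1,2,3,4,5,6,8,9,10,12} — state 1 in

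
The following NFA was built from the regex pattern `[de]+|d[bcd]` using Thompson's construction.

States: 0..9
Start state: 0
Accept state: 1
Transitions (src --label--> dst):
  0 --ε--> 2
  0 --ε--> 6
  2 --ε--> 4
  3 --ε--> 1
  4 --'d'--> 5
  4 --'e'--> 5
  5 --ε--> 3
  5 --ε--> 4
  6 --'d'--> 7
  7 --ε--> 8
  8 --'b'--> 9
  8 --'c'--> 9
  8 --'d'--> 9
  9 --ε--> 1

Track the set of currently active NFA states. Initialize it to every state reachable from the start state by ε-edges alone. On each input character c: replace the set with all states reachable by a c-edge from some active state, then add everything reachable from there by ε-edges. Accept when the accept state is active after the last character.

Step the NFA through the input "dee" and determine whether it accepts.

Answer: ACCEPT

Derivation:
initial (ε-close {0}): {0,2,4,6}
'd' @ 1: {1,3,4,5,7,8}  (accept∈set)
'e' @ 2: {1,3,4,5}  (accept∈set)
'e' @ 3: {1,3,4,5}  (accept∈set)
final: {1,3,4,5}; accept 1 in set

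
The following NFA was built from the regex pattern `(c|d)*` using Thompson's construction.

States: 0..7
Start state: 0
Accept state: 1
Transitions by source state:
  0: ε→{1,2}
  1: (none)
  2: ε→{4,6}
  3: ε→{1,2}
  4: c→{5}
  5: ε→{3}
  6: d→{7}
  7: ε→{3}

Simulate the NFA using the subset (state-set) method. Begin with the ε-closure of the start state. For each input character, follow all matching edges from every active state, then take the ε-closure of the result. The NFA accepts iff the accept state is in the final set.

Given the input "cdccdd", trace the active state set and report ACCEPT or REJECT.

initial (ε-close {0}): {0,1,2,4,6}
'c' @ 1: {1,2,3,4,5,6}  ✓accept
'd' @ 2: {1,2,3,4,6,7}  ✓accept
'c' @ 3: {1,2,3,4,5,6}  ✓accept
'c' @ 4: {1,2,3,4,5,6}  ✓accept
'd' @ 5: {1,2,3,4,6,7}  ✓accept
'd' @ 6: {1,2,3,4,6,7}  ✓accept
end set {1,2,3,4,6,7} — state 1 in

Answer: ACCEPT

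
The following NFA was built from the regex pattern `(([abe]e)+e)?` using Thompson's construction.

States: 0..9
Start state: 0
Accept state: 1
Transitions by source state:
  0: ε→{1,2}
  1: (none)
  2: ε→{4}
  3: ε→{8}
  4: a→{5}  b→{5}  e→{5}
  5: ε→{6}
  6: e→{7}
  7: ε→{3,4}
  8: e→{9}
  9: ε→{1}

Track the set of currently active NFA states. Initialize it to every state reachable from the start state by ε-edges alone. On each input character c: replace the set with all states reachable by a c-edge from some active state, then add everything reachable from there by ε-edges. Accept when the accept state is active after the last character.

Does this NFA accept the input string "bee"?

S₀ = ε-closure({0}) = {0,1,2,4}
'b' @ 1: {5,6}
'e' @ 2: {3,4,7,8}
'e' @ 3: {1,5,6,9}  [accepting]
final: {1,5,6,9}; accept 1 in set

Answer: ACCEPT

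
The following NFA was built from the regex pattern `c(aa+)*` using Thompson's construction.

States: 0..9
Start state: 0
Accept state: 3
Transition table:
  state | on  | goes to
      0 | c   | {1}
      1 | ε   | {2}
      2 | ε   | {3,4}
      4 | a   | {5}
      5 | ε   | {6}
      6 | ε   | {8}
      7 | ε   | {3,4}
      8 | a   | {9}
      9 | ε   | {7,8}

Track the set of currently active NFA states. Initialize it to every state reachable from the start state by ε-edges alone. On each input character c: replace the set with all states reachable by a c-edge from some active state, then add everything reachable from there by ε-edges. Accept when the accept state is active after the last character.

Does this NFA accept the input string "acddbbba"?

S₀ = ε-closure({0}) = {0}
'a' @ 1: {}  — no active states
rest 'cddbbba' ignored (set empty)
after full input: {}  (accept=3 not in)

Answer: REJECT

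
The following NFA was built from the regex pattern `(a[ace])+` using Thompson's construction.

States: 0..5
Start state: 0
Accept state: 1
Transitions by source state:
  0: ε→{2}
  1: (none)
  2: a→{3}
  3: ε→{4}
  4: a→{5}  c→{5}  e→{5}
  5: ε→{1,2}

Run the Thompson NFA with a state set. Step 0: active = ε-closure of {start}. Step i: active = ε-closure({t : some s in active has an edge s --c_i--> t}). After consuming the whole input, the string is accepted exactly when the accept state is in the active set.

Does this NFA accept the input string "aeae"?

start: ε-closure({0}) = {0,2}
'a' @ 1: {3,4}
'e' @ 2: {1,2,5}  [accepting]
'a' @ 3: {3,4}
'e' @ 4: {1,2,5}  [accepting]
end set {1,2,5} — state 1 in

Answer: ACCEPT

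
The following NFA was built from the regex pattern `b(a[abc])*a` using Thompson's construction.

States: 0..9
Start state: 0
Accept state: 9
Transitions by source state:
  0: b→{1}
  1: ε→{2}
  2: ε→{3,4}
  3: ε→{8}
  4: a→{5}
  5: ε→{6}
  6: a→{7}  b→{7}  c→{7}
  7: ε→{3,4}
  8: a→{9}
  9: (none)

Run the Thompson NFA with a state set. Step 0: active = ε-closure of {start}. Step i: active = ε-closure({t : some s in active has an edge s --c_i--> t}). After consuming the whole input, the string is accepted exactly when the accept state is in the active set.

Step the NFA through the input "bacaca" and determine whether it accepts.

initial (ε-close {0}): {0}
'b' @ 1: {1,2,3,4,8}
'a' @ 2: {5,6,9}  [accepting]
'c' @ 3: {3,4,7,8}
'a' @ 4: {5,6,9}  [accepting]
'c' @ 5: {3,4,7,8}
'a' @ 6: {5,6,9}  [accepting]
final: {5,6,9}; accept 9 in set

Answer: ACCEPT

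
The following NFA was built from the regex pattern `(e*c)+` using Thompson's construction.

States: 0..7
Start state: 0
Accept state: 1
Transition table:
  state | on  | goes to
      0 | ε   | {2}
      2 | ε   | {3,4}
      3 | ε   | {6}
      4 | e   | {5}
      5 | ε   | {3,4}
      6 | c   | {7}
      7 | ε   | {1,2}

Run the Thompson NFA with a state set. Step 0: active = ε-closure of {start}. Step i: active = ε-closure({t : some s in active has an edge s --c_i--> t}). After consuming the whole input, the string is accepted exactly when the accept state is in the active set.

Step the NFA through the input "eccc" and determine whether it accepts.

Answer: ACCEPT

Steps:
start: ε-closure({0}) = {0,2,3,4,6}
'e' @ 1: {3,4,5,6}
'c' @ 2: {1,2,3,4,6,7}  ✓accept
'c' @ 3: {1,2,3,4,6,7}  ✓accept
'c' @ 4: {1,2,3,4,6,7}  ✓accept
final: {1,2,3,4,6,7}; accept 1 in set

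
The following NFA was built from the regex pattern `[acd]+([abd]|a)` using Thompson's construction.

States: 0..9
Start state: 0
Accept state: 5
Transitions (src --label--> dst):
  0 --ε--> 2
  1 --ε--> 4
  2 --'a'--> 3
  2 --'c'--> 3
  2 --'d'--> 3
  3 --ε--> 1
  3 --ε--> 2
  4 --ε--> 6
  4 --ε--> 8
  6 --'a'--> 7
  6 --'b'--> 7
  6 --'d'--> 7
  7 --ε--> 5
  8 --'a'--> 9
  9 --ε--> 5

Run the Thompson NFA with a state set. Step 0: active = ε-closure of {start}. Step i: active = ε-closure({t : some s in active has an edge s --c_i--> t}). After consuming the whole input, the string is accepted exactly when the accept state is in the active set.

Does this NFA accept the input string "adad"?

Answer: ACCEPT

Trace:
S₀ = ε-closure({0}) = {0,2}
'a' @ 1: {1,2,3,4,6,8}
'd' @ 2: {1,2,3,4,5,6,7,8}  [accepting]
'a' @ 3: {1,2,3,4,5,6,7,8,9}  [accepting]
'd' @ 4: {1,2,3,4,5,6,7,8}  [accepting]
end set {1,2,3,4,5,6,7,8} — state 5 in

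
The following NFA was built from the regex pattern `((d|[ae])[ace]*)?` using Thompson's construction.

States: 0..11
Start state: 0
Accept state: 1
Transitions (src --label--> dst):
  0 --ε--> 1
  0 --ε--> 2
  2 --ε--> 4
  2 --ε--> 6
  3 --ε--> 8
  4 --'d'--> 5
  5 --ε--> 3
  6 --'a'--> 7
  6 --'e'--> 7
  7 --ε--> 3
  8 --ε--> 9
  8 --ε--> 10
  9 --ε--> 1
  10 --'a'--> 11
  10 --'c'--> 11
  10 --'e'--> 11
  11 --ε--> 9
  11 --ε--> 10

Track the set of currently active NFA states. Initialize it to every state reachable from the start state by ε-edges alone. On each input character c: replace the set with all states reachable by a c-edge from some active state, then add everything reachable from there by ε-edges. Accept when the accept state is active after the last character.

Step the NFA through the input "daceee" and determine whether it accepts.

Answer: ACCEPT

Steps:
start: ε-closure({0}) = {0,1,2,4,6}
'd' @ 1: {1,3,5,8,9,10}  [accepting]
'a' @ 2: {1,9,10,11}  [accepting]
'c' @ 3: {1,9,10,11}  [accepting]
'e' @ 4: {1,9,10,11}  [accepting]
'e' @ 5: {1,9,10,11}  [accepting]
'e' @ 6: {1,9,10,11}  [accepting]
after full input: {1,9,10,11}  (accept=1 in)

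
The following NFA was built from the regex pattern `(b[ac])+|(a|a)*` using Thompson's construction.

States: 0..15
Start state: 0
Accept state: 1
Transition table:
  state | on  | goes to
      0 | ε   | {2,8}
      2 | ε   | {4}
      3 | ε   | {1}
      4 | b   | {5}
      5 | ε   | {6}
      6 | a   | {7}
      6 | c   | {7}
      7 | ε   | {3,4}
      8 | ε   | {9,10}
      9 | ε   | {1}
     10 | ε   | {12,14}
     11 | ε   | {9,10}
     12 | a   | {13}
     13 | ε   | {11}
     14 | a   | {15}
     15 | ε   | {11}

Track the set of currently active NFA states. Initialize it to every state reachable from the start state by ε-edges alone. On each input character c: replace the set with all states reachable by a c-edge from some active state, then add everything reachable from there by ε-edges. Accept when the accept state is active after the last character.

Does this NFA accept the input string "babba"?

Answer: REJECT

Derivation:
initial (ε-close {0}): {0,1,2,4,8,9,10,12,14}
'b' @ 1: {5,6}
'a' @ 2: {1,3,4,7}  [accepting]
'b' @ 3: {5,6}
'b' @ 4: {}  — no active states
rest 'a' ignored (set empty)
end set {} — state 1 not in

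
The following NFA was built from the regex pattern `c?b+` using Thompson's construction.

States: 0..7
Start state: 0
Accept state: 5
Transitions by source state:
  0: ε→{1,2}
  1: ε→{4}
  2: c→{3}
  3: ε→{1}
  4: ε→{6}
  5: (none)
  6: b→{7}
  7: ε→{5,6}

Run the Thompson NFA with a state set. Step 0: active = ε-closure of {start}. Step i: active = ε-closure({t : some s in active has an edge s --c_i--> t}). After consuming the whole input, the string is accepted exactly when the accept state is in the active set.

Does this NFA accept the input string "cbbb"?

start: ε-closure({0}) = {0,1,2,4,6}
'c' @ 1: {1,3,4,6}
'b' @ 2: {5,6,7}  [accepting]
'b' @ 3: {5,6,7}  [accepting]
'b' @ 4: {5,6,7}  [accepting]
after full input: {5,6,7}  (accept=5 in)

Answer: ACCEPT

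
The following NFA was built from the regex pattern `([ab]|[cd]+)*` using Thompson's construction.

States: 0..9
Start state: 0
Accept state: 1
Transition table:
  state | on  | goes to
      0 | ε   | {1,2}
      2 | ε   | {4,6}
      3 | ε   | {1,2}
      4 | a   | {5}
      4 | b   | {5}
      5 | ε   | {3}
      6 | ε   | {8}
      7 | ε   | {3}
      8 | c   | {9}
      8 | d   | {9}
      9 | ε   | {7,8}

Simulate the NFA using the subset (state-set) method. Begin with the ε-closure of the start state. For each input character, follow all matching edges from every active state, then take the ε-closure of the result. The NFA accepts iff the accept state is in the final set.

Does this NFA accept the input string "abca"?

S₀ = ε-closure({0}) = {0,1,2,4,6,8}
'a' @ 1: {1,2,3,4,5,6,8}  (accept∈set)
'b' @ 2: {1,2,3,4,5,6,8}  (accept∈set)
'c' @ 3: {1,2,3,4,6,7,8,9}  (accept∈set)
'a' @ 4: {1,2,3,4,5,6,8}  (accept∈set)
after full input: {1,2,3,4,5,6,8}  (accept=1 in)

Answer: ACCEPT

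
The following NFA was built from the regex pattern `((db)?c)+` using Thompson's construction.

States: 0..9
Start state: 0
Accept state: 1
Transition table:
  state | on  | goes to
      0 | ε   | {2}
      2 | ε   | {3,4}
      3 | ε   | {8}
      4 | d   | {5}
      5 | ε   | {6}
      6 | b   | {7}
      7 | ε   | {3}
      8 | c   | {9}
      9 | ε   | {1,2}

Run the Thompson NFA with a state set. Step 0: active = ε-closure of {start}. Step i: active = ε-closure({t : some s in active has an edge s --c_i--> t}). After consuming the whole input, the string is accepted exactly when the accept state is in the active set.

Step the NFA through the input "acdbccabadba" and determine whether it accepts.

Answer: REJECT

Derivation:
initial (ε-close {0}): {0,2,3,4,8}
'a' @ 1: {}  — dead — no transitions
rest 'cdbccabadba' ignored (set empty)
end set {} — state 1 not in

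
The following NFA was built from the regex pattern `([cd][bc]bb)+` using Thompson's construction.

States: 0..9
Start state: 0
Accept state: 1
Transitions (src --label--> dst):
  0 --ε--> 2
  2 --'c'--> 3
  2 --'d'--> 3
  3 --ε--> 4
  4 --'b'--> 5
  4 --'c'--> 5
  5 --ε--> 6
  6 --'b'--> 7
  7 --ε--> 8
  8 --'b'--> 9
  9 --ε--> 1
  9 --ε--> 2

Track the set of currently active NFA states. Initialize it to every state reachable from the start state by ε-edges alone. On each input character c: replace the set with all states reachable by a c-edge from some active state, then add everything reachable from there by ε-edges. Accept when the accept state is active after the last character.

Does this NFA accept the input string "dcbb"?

start: ε-closure({0}) = {0,2}
'd' @ 1: {3,4}
'c' @ 2: {5,6}
'b' @ 3: {7,8}
'b' @ 4: {1,2,9}  [accepting]
after full input: {1,2,9}  (accept=1 in)

Answer: ACCEPT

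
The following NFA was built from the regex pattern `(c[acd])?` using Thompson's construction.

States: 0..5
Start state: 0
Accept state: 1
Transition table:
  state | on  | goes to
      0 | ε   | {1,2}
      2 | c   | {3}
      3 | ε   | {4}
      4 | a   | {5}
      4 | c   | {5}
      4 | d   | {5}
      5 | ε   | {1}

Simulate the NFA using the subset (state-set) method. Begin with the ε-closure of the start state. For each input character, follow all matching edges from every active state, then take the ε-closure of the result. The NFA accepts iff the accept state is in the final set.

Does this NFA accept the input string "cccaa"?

Answer: REJECT

Trace:
initial (ε-close {0}): {0,1,2}
'c' @ 1: {3,4}
'c' @ 2: {1,5}  (accept∈set)
'c' @ 3: {}  — state set empty
rest 'aa' ignored (set empty)
end set {} — state 1 not in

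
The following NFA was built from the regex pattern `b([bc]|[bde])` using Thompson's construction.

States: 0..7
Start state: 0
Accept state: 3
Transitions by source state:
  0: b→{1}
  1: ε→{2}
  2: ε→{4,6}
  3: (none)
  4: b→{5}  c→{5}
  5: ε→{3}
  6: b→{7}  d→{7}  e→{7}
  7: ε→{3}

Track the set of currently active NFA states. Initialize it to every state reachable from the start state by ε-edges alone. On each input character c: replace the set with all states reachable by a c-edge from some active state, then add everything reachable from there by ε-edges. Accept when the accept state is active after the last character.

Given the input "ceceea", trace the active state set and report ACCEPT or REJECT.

Answer: REJECT

Derivation:
S₀ = ε-closure({0}) = {0}
'c' @ 1: {}  — state set empty
rest 'eceea' ignored (set empty)
after full input: {}  (accept=3 not in)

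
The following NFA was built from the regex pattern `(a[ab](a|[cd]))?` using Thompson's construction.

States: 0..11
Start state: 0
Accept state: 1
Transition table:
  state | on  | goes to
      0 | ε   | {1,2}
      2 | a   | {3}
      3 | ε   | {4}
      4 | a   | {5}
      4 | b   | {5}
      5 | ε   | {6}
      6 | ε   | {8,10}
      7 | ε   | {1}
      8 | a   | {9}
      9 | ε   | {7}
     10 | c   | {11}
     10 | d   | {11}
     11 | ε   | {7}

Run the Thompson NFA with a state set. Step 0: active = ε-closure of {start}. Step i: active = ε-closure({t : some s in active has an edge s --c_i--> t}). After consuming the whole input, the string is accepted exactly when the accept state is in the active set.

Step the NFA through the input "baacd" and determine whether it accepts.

Answer: REJECT

Trace:
start: ε-closure({0}) = {0,1,2}
'b' @ 1: {}  — no active states
rest 'aacd' ignored (set empty)
final: {}; accept 1 not in set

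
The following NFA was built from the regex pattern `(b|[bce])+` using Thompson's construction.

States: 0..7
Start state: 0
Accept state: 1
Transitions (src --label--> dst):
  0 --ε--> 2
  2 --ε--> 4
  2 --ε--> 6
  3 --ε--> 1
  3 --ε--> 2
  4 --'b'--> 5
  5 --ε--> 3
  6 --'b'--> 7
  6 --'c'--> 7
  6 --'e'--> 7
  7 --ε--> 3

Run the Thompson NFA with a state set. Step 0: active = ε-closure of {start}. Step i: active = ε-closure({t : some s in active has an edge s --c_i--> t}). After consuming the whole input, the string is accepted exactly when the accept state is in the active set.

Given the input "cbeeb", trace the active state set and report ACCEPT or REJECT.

S₀ = ε-closure({0}) = {0,2,4,6}
'c' @ 1: {1,2,3,4,6,7}  (accept∈set)
'b' @ 2: {1,2,3,4,5,6,7}  (accept∈set)
'e' @ 3: {1,2,3,4,6,7}  (accept∈set)
'e' @ 4: {1,2,3,4,6,7}  (accept∈set)
'b' @ 5: {1,2,3,4,5,6,7}  (accept∈set)
end set {1,2,3,4,5,6,7} — state 1 in

Answer: ACCEPT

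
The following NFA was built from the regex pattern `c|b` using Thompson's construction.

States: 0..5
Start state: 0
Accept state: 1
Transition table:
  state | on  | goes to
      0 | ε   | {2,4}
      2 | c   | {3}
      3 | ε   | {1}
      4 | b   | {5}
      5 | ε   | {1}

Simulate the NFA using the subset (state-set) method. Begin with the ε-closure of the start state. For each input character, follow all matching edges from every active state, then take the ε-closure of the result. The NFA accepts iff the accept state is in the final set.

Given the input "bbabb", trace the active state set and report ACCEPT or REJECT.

S₀ = ε-closure({0}) = {0,2,4}
'b' @ 1: {1,5}  ✓accept
'b' @ 2: {}  — no active states
rest 'abb' ignored (set empty)
end set {} — state 1 not in

Answer: REJECT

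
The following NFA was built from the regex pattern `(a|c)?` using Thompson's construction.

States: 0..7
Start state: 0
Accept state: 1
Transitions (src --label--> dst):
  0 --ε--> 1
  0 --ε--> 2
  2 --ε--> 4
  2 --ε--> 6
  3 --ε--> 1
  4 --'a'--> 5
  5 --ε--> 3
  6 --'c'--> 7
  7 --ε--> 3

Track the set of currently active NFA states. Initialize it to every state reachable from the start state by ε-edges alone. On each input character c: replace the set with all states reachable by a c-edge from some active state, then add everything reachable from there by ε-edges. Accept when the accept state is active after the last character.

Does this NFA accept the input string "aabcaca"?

start: ε-closure({0}) = {0,1,2,4,6}
'a' @ 1: {1,3,5}  [accepting]
'a' @ 2: {}  — no active states
rest 'bcaca' ignored (set empty)
final: {}; accept 1 not in set

Answer: REJECT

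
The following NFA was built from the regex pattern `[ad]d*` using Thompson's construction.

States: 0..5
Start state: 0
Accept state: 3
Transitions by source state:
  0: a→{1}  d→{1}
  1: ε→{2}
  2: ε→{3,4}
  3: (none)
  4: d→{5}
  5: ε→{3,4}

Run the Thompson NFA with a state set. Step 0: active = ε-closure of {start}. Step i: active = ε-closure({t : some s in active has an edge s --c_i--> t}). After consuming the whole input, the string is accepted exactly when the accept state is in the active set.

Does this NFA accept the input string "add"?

S₀ = ε-closure({0}) = {0}
'a' @ 1: {1,2,3,4}  (accept∈set)
'd' @ 2: {3,4,5}  (accept∈set)
'd' @ 3: {3,4,5}  (accept∈set)
final: {3,4,5}; accept 3 in set

Answer: ACCEPT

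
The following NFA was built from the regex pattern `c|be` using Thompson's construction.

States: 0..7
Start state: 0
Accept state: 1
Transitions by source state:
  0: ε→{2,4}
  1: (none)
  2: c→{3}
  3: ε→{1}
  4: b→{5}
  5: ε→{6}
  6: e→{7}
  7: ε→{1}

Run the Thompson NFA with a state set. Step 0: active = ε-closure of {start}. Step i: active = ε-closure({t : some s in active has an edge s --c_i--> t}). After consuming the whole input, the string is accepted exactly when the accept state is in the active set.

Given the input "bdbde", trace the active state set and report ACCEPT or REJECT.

Answer: REJECT

Steps:
start: ε-closure({0}) = {0,2,4}
'b' @ 1: {5,6}
'd' @ 2: {}  — state set empty
rest 'bde' ignored (set empty)
final: {}; accept 1 not in set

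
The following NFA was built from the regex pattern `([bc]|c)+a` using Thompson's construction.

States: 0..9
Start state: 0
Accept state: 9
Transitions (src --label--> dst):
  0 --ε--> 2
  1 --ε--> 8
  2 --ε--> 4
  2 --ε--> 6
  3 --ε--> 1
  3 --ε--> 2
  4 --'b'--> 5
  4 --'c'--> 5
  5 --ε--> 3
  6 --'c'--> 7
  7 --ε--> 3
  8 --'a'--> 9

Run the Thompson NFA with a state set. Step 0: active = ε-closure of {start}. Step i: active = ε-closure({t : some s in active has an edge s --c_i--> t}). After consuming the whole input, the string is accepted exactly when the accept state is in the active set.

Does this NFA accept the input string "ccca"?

Answer: ACCEPT

Steps:
S₀ = ε-closure({0}) = {0,2,4,6}
'c' @ 1: {1,2,3,4,5,6,7,8}
'c' @ 2: {1,2,3,4,5,6,7,8}
'c' @ 3: {1,2,3,4,5,6,7,8}
'a' @ 4: {9}  ✓accept
final: {9}; accept 9 in set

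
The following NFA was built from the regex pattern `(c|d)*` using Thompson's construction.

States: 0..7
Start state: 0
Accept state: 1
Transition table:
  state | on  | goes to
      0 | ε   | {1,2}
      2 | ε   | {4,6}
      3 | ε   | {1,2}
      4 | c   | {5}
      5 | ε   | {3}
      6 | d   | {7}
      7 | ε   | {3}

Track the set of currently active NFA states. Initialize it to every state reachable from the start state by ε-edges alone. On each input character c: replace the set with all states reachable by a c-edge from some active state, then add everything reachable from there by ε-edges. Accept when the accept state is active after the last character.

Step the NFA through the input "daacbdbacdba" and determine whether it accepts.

Answer: REJECT

Steps:
initial (ε-close {0}): {0,1,2,4,6}
'd' @ 1: {1,2,3,4,6,7}  (accept∈set)
'a' @ 2: {}  — dead — no transitions
rest 'acbdbacdba' ignored (set empty)
end set {} — state 1 not in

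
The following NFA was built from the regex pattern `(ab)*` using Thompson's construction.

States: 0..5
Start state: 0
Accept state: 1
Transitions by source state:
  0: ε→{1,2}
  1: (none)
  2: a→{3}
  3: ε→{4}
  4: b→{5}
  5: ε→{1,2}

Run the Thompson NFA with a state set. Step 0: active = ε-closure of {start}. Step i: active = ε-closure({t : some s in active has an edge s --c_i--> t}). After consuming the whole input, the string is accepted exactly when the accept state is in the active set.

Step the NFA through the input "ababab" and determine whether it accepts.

start: ε-closure({0}) = {0,1,2}
'a' @ 1: {3,4}
'b' @ 2: {1,2,5}  [accepting]
'a' @ 3: {3,4}
'b' @ 4: {1,2,5}  [accepting]
'a' @ 5: {3,4}
'b' @ 6: {1,2,5}  [accepting]
end set {1,2,5} — state 1 in

Answer: ACCEPT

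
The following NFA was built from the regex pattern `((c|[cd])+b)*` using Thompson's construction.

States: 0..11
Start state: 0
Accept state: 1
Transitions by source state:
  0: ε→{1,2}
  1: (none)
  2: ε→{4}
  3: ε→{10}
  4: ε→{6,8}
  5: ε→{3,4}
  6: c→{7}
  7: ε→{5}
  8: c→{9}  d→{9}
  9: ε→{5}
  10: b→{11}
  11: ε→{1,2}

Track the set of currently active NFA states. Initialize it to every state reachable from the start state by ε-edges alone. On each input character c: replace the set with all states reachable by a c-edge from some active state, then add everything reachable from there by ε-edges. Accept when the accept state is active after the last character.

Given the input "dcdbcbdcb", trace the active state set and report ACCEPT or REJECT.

start: ε-closure({0}) = {0,1,2,4,6,8}
'd' @ 1: {3,4,5,6,8,9,10}
'c' @ 2: {3,4,5,6,7,8,9,10}
'd' @ 3: {3,4,5,6,8,9,10}
'b' @ 4: {1,2,4,6,8,11}  [accepting]
'c' @ 5: {3,4,5,6,7,8,9,10}
'b' @ 6: {1,2,4,6,8,11}  [accepting]
'd' @ 7: {3,4,5,6,8,9,10}
'c' @ 8: {3,4,5,6,7,8,9,10}
'b' @ 9: {1,2,4,6,8,11}  [accepting]
final: {1,2,4,6,8,11}; accept 1 in set

Answer: ACCEPT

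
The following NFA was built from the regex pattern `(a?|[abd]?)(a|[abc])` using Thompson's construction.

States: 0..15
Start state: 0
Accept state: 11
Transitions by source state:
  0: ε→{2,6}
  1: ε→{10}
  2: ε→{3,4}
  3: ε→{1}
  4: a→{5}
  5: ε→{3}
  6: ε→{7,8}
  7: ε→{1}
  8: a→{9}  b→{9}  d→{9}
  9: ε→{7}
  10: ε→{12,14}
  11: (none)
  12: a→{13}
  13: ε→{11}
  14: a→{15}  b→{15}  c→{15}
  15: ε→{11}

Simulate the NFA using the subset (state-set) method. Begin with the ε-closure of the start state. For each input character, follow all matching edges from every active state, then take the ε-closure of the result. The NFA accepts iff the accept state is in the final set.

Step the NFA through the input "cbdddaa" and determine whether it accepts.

S₀ = ε-closure({0}) = {0,1,2,3,4,6,7,8,10,12,14}
'c' @ 1: {11,15}  (accept∈set)
'b' @ 2: {}  — dead — no transitions
rest 'dddaa' ignored (set empty)
end set {} — state 11 not in

Answer: REJECT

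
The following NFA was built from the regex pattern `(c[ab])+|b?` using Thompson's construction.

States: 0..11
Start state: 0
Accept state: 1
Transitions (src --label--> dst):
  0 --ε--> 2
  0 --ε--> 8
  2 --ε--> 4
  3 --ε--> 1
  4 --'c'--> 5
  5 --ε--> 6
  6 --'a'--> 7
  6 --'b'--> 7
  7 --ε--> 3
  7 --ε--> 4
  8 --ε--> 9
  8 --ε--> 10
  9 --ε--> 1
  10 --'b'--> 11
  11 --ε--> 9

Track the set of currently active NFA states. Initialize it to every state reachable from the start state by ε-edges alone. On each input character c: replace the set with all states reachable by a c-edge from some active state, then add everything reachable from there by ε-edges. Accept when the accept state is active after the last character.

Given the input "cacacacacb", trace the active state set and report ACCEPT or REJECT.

Answer: ACCEPT

Trace:
S₀ = ε-closure({0}) = {0,1,2,4,8,9,10}
'c' @ 1: {5,6}
'a' @ 2: {1,3,4,7}  (accept∈set)
'c' @ 3: {5,6}
'a' @ 4: {1,3,4,7}  (accept∈set)
'c' @ 5: {5,6}
'a' @ 6: {1,3,4,7}  (accept∈set)
'c' @ 7: {5,6}
'a' @ 8: {1,3,4,7}  (accept∈set)
'c' @ 9: {5,6}
'b' @ 10: {1,3,4,7}  (accept∈set)
final: {1,3,4,7}; accept 1 in set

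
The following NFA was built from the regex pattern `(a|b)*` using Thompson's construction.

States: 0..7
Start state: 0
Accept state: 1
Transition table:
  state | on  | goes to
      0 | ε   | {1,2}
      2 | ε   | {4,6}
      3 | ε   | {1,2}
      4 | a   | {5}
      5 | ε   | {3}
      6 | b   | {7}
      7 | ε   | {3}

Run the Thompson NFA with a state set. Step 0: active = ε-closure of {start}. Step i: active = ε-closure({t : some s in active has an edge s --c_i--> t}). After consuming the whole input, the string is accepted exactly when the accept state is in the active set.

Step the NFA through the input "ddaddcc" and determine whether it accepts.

Answer: REJECT

Steps:
initial (ε-close {0}): {0,1,2,4,6}
'd' @ 1: {}  — dead — no transitions
rest 'daddcc' ignored (set empty)
final: {}; accept 1 not in set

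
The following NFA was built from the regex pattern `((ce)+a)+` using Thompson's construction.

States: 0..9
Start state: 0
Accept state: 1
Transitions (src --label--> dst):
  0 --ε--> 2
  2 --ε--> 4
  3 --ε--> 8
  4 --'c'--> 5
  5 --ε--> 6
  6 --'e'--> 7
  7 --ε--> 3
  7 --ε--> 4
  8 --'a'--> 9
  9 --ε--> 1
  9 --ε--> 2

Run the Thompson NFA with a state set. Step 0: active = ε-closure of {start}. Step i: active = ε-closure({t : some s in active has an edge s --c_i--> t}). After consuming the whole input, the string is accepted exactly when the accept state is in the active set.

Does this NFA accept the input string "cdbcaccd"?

Answer: REJECT

Derivation:
start: ε-closure({0}) = {0,2,4}
'c' @ 1: {5,6}
'd' @ 2: {}  — dead — no transitions
rest 'bcaccd' ignored (set empty)
final: {}; accept 1 not in set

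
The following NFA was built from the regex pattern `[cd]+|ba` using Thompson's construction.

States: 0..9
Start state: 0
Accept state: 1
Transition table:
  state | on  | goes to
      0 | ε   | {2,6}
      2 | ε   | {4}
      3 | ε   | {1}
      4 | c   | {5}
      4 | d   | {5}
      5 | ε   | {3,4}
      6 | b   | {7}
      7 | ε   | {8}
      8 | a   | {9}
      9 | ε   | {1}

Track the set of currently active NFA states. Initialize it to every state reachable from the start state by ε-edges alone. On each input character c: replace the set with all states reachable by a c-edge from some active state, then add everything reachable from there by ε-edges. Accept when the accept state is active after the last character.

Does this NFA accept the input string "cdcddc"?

Answer: ACCEPT

Steps:
start: ε-closure({0}) = {0,2,4,6}
'c' @ 1: {1,3,4,5}  (accept∈set)
'd' @ 2: {1,3,4,5}  (accept∈set)
'c' @ 3: {1,3,4,5}  (accept∈set)
'd' @ 4: {1,3,4,5}  (accept∈set)
'd' @ 5: {1,3,4,5}  (accept∈set)
'c' @ 6: {1,3,4,5}  (accept∈set)
after full input: {1,3,4,5}  (accept=1 in)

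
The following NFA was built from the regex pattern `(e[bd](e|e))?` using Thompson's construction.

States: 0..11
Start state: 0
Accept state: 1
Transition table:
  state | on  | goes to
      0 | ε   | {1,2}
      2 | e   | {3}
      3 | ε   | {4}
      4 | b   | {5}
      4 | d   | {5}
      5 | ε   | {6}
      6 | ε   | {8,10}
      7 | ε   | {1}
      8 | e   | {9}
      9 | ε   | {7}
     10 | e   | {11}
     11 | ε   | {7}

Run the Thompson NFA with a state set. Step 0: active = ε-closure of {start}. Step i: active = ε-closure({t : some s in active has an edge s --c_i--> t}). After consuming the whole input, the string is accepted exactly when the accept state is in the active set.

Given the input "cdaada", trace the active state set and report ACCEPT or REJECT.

start: ε-closure({0}) = {0,1,2}
'c' @ 1: {}  — state set empty
rest 'daada' ignored (set empty)
end set {} — state 1 not in

Answer: REJECT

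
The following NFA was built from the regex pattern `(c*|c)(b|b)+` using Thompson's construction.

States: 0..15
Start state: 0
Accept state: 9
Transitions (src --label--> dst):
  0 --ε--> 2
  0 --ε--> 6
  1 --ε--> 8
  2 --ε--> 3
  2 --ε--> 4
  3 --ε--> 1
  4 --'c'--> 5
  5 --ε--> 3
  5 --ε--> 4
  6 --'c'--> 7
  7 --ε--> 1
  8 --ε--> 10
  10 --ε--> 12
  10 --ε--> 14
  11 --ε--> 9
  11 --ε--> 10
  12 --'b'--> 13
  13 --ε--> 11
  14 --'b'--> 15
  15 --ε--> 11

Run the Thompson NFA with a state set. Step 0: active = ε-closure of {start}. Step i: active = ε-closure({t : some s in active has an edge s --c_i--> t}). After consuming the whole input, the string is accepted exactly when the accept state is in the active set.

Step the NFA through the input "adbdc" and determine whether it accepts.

Answer: REJECT

Trace:
initial (ε-close {0}): {0,1,2,3,4,6,8,10,12,14}
'a' @ 1: {}  — state set empty
rest 'dbdc' ignored (set empty)
final: {}; accept 9 not in set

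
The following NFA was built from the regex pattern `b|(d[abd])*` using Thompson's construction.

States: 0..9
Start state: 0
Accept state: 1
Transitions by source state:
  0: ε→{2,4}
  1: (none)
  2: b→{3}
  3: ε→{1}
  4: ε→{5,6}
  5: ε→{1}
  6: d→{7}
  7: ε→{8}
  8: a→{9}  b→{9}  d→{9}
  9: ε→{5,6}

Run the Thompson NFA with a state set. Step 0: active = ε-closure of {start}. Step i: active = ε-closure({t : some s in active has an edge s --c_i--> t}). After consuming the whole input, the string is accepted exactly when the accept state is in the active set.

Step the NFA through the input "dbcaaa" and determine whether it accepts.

Answer: REJECT

Steps:
S₀ = ε-closure({0}) = {0,1,2,4,5,6}
'd' @ 1: {7,8}
'b' @ 2: {1,5,6,9}  (accept∈set)
'c' @ 3: {}  — state set empty
rest 'aaa' ignored (set empty)
end set {} — state 1 not in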